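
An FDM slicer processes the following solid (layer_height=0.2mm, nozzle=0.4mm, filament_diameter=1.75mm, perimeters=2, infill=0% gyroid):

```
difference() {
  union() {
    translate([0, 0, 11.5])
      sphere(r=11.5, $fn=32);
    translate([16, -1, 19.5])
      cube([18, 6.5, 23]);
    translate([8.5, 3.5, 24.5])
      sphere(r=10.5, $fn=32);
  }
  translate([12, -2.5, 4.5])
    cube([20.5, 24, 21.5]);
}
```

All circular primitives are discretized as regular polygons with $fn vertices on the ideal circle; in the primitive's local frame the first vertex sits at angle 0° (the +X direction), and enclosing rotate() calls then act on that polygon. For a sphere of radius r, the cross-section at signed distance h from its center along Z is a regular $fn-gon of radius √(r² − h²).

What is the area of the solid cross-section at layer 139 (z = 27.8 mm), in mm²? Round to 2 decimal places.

413.02 mm²

At z = 27.8 mm: the sphere does not reach this height (|z−center|=16.300 > r=11.5); the cube at (16, -1) (footprint 18×6.5) is included at this height (area 117.00 mm²); the r=10.5 sphere at (8.5, 3.5) contributes a regular 32-gon of circumradius √(10.5²−3.3²) = 9.968 (area = (32/2)·9.968²·sin(360°/32) = 310.15 mm²); Merging all regions: the regions partially overlap — summed areas 427.15 mm² minus the doubly-counted overlap 14.12 mm² gives 413.02 mm² — area = 413.02 mm²; the cube at (12, -2.5) is not intersected at this z (z outside [4.5, 26]); After the difference (first − rest): none of the subtracted shapes is present at this height, so the result so far is unchanged — area = 413.02 mm². Overall, the cross-section is a single solid region. Net area = 413.02 mm².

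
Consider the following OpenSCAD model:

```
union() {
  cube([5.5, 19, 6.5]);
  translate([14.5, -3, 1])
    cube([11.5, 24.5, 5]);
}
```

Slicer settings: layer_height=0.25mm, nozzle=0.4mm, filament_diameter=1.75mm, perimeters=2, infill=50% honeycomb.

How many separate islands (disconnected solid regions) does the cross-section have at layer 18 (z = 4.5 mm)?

At z = 4.5 mm: the cube is present — its section is the full 5.5×19 rectangle; the 11.5×24.5 cube at (14.5, -3) contributes its full rectangle; Combining (union): the 2 present regions are separate (no shared area or edge), so areas and boundary lengths simply add and each stays a separate island — 2 connected regions. Overall, the cross-section has 2 separate islands. Island count = 2.

2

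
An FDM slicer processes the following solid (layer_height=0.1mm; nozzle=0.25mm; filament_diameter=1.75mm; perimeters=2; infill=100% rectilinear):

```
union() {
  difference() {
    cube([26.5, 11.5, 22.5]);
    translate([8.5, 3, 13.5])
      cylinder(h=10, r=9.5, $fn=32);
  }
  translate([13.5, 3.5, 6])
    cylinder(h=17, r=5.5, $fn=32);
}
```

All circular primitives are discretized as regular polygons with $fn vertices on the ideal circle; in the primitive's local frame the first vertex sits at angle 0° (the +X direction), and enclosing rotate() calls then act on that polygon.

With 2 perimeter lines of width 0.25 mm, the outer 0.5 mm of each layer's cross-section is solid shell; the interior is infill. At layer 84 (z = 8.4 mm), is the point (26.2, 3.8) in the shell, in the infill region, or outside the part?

shell

At z = 8.4 mm: the cube (footprint 26.5×11.5) is included at this height; the cylinder at (8.5, 3) is not intersected at this z (z outside [13.5, 23.5]); Subtracting the remaining from the first: none of the subtracted shapes is present at this height, so the 26.5×11.5 cube is unchanged — 1 connected region; the r=5.5 cylinder at (13.5, 3.5) contributes a regular 32-gon of circumradius 5.5; Combining (union): the regions partially overlap (shared area 82.79 mm²), so overlapping operands fuse into one piece — 1 connected region. Overall, the cross-section is a single solid region. The nearest boundary edge runs (26.50, 11.50)→(26.50, 0.00); distance from the point to it = 0.30 mm. The point is inside the cross-section, 0.30 mm from the nearest boundary — within the 0.5 mm shell band (2 × 0.25).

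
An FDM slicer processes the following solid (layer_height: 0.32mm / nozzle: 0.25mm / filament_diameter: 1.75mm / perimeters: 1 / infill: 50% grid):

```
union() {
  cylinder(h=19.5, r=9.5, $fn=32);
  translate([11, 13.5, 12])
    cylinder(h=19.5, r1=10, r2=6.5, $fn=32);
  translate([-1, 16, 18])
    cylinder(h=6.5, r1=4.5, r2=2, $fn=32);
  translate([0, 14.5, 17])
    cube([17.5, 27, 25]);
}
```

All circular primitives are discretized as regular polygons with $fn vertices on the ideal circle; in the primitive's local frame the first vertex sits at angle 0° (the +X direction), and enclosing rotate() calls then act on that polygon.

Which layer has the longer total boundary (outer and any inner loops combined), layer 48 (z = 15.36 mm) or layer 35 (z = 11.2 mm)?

layer 48 (z = 15.36 mm)

Layer 48 (z = 15.36): the r=9.5 cylinder gives a regular 32-gon of circumradius 9.5 (constant along its height) (perimeter = 2·32·9.500·sin(180°/32) = 59.59 mm); the cone at (11, 13.5) contributes a regular 32-gon of circumradius 9.397 (interpolated between r1=10 and r2=6.5 at t=0.172) (perimeter = 2·32·9.397·sin(180°/32) = 58.95 mm); the cone at (-1, 16) is not intersected at this z (z outside [18, 24.5]); the cube at (0, 14.5) does not reach this height (z outside [17, 42]); Merging all regions: the regions partially overlap (shared area 6.86 mm²), so the edge portions inside another operand are dropped and the merged outline is re-measured after clipping — boundary = 103.93 mm. So its perimeter = 103.93 mm. Layer 35 (z = 11.2): the cylinder: section is a regular 32-gon, circumradius r=9.5 (perimeter = 2·32·9.500·sin(180°/32) = 59.59 mm); the cone at (11, 13.5) is not intersected at this z (z outside [12, 31.5]); the cone at (-1, 16) is not intersected at this z (z outside [18, 24.5]); the cube at (0, 14.5) is absent (z outside [17, 42]); Merging all regions: only the r=9.5 cylinder is present, so the union is just that shape — boundary = 59.59 mm. So its perimeter = 59.59 mm. Layer 48 is larger (103.93 vs 59.59 mm).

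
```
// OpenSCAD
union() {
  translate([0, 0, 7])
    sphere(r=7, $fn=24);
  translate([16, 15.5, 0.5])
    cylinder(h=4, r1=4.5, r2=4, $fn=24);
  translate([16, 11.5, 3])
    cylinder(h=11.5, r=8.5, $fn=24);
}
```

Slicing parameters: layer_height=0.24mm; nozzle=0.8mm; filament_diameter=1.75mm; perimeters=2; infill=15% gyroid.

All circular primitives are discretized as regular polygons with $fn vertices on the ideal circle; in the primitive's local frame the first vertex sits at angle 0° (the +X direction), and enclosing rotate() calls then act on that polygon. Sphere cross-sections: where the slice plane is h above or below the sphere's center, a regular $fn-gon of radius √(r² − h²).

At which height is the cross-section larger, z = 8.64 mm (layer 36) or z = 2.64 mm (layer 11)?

layer 36 (z = 8.64 mm)

Layer 36 (z = 8.64): the r=7 sphere contributes a regular 24-gon of circumradius √(7²−1.64²) = 6.805 (area = (24/2)·6.805²·sin(360°/24) = 143.83 mm²); the cone at (16, 15.5) is absent (z outside [0.5, 4.5]); the r=8.5 cylinder at (16, 11.5) gives a regular 24-gon of circumradius 8.5 (constant along its height) (area = (24/2)·8.500²·sin(360°/24) = 224.40 mm²); Merging all regions: the 2 present regions are separate (no shared area or edge), so areas and boundary lengths simply add and each stays a separate island — area = 368.23 mm². So its area = 368.23 mm². Layer 11 (z = 2.64): the sphere: section is a regular 24-gon, circumradius = √(r²−h²) = √(7²−4.36²) = 5.476 (area = (24/2)·5.476²·sin(360°/24) = 93.15 mm²); the cone at (16, 15.5) (r1=4.5→r2=4) has section circumradius 4.232 here — a regular 24-gon (area = (24/2)·4.232²·sin(360°/24) = 55.64 mm²); the cylinder at (16, 11.5) is not intersected at this z (z outside [3, 14.5]); Combining (union): the 2 present regions are separate (no shared area or edge), so areas and boundary lengths simply add and each stays a separate island — area = 148.78 mm². So its area = 148.78 mm². Layer 36 is larger (368.23 vs 148.78 mm²).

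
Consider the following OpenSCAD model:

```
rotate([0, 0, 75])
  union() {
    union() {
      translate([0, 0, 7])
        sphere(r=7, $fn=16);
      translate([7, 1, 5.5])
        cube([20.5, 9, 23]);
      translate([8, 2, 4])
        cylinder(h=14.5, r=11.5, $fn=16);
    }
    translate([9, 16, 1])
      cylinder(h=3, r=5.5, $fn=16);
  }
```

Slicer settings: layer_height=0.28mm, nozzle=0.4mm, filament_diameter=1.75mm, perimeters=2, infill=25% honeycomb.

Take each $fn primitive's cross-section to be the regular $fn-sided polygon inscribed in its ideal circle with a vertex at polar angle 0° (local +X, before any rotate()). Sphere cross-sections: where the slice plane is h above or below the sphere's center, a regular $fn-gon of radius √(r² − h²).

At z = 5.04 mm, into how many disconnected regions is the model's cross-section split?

1

At z = 5.04 mm: the r=7 sphere contributes a regular 16-gon of circumradius √(7²−1.96²) = 6.720; the cube at (7, 1) is absent (z outside [5.5, 28.5]); the cylinder at (8, 2): section is a regular 16-gon, circumradius r=11.5; Taking the union: the regions partially overlap (shared area 101.23 mm²), so overlapping operands fuse into one piece — 1 connected region; the cylinder at (9, 16) does not reach this height (z outside [1, 4]); Taking the union: only the result so far is present, so the union is just that shape — 1 connected region; (rotated 75° about Z; rotation is an isometry so areas/perimeters/island counts are preserved). The result has 1 disconnected region.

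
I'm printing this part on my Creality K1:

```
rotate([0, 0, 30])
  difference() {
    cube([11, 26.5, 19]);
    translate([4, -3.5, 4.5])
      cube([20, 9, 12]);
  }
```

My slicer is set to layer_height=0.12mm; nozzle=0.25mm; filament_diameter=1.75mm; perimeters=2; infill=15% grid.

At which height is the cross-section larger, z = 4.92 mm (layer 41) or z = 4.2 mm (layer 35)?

layer 35 (z = 4.2 mm)

Layer 41 (z = 4.92): the cube (footprint 11×26.5) is included at this height (area 291.50 mm²); the cube at (4, -3.5) (footprint 20×9) is included at this height (area 180.00 mm²); Taking the first minus the rest: starting from the 11×26.5 cube (291.50 mm²), the 20×9 cube at (4, -3.5) partially overlaps it — only the 38.50 mm² overlap (of its 180.00 mm²) is removed, clipping the outline — area = 253.00 mm²; (rotated 30° about Z; rotation is an isometry so areas/perimeters/island counts are preserved). So its area = 253.00 mm². Layer 35 (z = 4.2): the 11×26.5 cube contributes its full rectangle (area 291.50 mm²); the cube at (4, -3.5) does not reach this height (z outside [4.5, 16.5]); Subtracting the remaining from the first: none of the subtracted shapes is present at this height, so the 11×26.5 cube is unchanged — area = 291.50 mm²; (rotated 30° about Z; rotation is an isometry so areas/perimeters/island counts are preserved). So its area = 291.50 mm². Layer 35 is larger (291.50 vs 253.00 mm²).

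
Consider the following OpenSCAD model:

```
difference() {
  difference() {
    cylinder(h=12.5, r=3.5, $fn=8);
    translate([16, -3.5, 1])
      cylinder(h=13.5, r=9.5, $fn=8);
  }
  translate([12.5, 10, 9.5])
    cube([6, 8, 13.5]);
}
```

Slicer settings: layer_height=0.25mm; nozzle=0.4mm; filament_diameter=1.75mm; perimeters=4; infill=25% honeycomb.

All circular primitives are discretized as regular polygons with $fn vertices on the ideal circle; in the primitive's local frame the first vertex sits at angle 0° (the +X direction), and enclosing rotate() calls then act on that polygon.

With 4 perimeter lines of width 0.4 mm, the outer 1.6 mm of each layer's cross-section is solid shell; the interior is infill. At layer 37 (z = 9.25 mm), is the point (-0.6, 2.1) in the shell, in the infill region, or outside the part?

At z = 9.25 mm: the r=3.5 cylinder contributes a regular 8-gon of circumradius 3.5; the r=9.5 cylinder at (16, -3.5) gives a regular 8-gon of circumradius 9.5 (constant along its height); After the difference (first − rest): starting from the r=3.5 cylinder, the r=9.5 cylinder at (16, -3.5) misses the remaining region (no effect) — 1 connected region; the cube at (12.5, 10) is absent (z outside [9.5, 23]); Taking the first minus the rest: none of the subtracted shapes is present at this height, so that combined region is unchanged — 1 connected region. Overall, the cross-section is a single solid region. The nearest boundary edge runs (-2.47, 2.47)→(0.00, 3.50); distance from the point to it = 1.06 mm. The point is inside the cross-section, 1.06 mm from the nearest boundary — within the 1.6 mm shell band (4 × 0.4).

shell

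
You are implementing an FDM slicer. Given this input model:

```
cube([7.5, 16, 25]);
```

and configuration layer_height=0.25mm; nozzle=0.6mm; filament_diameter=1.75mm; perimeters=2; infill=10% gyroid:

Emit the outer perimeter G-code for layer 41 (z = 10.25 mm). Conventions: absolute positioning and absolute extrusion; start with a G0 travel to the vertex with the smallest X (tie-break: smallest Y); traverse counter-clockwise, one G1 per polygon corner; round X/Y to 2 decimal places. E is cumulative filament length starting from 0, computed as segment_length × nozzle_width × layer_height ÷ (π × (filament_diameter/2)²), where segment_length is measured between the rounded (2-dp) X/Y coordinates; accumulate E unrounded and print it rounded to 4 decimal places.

At z = 10.25 mm: the 7.5×16 cube contributes its full rectangle. The outline is a single polygon with 4 vertices. Extrusion per mm of travel: 0.6 × 0.25 / (π × 0.875²) = 0.062363. Accumulating E over each segment gives final E = 2.9310.

G0 X0.00 Y0.00 Z10.25
G1 X7.50 Y0.00 E0.4677
G1 X7.50 Y16.00 E1.4655
G1 X0.00 Y16.00 E1.9332
G1 X0.00 Y0.00 E2.9310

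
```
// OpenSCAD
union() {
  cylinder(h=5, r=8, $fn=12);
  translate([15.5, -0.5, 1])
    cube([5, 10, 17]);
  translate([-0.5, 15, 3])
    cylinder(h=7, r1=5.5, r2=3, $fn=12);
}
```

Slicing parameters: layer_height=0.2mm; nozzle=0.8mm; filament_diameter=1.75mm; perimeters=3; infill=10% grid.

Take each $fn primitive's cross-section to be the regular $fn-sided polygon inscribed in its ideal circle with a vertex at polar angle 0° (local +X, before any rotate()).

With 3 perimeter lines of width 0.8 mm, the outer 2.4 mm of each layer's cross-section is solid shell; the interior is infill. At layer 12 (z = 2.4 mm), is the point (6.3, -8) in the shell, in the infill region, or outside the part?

At z = 2.4 mm: the cylinder: section is a regular 12-gon, circumradius r=8; the cube at (15.5, -0.5) (footprint 5×10) is included at this height; the cone at (-0.5, 15) is not intersected at this z (z outside [3, 10]); Taking the union: the 2 present regions are separate (no shared area or edge), so areas and boundary lengths simply add and each stays a separate island — 2 connected regions. Overall, the cross-section has 2 separate islands. The nearest boundary edge runs (6.93, -4.00)→(4.00, -6.93); distance from the point to it = 2.38 mm. The point is not inside any of the regions above, so it lies outside the cross-section (2.38 mm from the nearest boundary).

outside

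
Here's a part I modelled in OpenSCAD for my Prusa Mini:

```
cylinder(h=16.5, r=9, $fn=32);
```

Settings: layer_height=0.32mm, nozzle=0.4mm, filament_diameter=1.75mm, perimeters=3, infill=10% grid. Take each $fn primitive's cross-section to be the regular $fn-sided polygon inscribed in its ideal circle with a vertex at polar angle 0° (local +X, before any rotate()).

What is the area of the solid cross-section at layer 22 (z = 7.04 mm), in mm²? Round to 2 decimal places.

252.84 mm²

At z = 7.04 mm: the r=9 cylinder gives a regular 32-gon of circumradius 9 (constant along its height) (area = (32/2)·9.000²·sin(360°/32) = 252.84 mm²). Overall, the cross-section is a single solid region. Net area = 252.84 mm².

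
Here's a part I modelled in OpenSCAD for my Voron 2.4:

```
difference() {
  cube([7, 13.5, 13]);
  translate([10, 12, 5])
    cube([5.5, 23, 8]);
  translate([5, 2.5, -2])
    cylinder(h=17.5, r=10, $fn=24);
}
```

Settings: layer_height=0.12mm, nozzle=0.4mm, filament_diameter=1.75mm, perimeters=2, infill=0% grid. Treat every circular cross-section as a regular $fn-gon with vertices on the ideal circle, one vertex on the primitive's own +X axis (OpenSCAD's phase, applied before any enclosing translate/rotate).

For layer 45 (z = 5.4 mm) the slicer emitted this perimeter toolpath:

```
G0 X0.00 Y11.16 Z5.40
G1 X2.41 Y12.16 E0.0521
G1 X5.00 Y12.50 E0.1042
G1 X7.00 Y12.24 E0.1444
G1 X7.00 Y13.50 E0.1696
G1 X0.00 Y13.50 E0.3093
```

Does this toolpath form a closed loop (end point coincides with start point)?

Start point (G0): (0.00, 11.16). End point (last G1): the path does not return to the start — open.

no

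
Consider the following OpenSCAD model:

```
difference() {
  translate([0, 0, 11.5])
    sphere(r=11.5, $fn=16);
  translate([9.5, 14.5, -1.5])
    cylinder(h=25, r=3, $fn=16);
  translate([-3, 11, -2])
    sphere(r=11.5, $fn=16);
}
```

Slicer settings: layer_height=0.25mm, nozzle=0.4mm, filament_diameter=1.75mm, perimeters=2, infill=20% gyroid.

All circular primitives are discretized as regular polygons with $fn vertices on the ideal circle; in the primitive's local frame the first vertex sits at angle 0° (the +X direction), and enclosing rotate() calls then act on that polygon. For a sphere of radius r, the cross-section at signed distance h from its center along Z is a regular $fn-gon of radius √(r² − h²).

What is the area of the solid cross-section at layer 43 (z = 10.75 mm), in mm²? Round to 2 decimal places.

403.16 mm²

At z = 10.75 mm: the sphere: section is a regular 16-gon, circumradius = √(r²−h²) = √(11.5²−0.75²) = 11.476 (area = (16/2)·11.476²·sin(360°/16) = 403.16 mm²); the cylinder at (9.5, 14.5): section is a regular 16-gon, circumradius r=3 (area = (16/2)·3.000²·sin(360°/16) = 27.55 mm²); the sphere at (-3, 11) does not reach this height (|z−center|=12.750 > r=11.5); Subtracting the remaining from the first: starting from the r=11.5 sphere (403.16 mm²), the r=3 cylinder at (9.5, 14.5) misses the remaining region (no effect) — area = 403.16 mm². Overall, the cross-section is a single solid region. Net area = 403.16 mm².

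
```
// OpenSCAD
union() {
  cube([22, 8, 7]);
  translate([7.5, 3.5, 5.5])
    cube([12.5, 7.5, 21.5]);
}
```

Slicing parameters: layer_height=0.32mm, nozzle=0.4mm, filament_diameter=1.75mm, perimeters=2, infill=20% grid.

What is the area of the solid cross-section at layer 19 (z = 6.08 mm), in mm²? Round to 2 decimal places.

213.50 mm²

At z = 6.08 mm: the cube is present — its section is the full 22×8 rectangle (area 176.00 mm²); the 12.5×7.5 cube at (7.5, 3.5) contributes its full rectangle (area 93.75 mm²); Combining (union): the regions partially overlap — summed areas 269.75 mm² minus the doubly-counted overlap 56.25 mm² gives 213.50 mm² — area = 213.50 mm². Overall, the cross-section is a single solid region. Net area = 213.50 mm².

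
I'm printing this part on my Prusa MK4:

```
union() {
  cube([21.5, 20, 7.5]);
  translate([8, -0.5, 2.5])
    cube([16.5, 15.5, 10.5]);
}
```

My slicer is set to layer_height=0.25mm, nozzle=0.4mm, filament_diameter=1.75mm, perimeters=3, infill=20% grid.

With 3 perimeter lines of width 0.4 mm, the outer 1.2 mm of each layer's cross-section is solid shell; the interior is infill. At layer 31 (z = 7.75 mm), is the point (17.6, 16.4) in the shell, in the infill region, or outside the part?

outside

At z = 7.75 mm: the cube is not intersected at this z (z outside [0, 7.5]); the 16.5×15.5 cube at (8, -0.5) contributes its full rectangle; Merging all regions: only the 16.5×15.5 cube at (8, -0.5) is present, so the union is just that shape — 1 connected region. Overall, the cross-section is a single solid region. The nearest boundary edge runs (24.50, 15.00)→(8.00, 15.00); distance from the point to it = 1.40 mm. The point is not inside any of the regions above, so it lies outside the cross-section (1.40 mm from the nearest boundary).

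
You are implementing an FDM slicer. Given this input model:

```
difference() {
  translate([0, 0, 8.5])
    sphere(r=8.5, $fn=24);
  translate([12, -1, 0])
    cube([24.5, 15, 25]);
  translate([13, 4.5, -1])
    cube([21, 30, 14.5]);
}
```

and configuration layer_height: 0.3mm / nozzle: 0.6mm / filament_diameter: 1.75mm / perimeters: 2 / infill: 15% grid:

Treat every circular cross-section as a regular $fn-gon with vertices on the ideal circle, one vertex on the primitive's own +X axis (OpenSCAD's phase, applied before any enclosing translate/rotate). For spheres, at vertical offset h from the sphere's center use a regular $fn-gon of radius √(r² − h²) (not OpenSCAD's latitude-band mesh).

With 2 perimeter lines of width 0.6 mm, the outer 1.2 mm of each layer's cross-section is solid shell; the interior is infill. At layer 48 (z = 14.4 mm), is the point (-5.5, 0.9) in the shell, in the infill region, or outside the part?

At z = 14.4 mm: the sphere: section is a regular 24-gon, circumradius = √(r²−h²) = √(8.5²−5.9²) = 6.119; the 24.5×15 cube at (12, -1) contributes its full rectangle; the cube at (13, 4.5) does not reach this height (z outside [-1, 13.5]); Subtracting the remaining from the first: starting from the r=8.5 sphere, the 24.5×15 cube at (12, -1) misses the remaining region (no effect) — 1 connected region. Overall, the cross-section is a single solid region. The nearest boundary edge runs (-6.12, 0.00)→(-5.91, 1.58); distance from the point to it = 0.50 mm. The point is inside the cross-section, 0.50 mm from the nearest boundary — within the 1.2 mm shell band (2 × 0.6).

shell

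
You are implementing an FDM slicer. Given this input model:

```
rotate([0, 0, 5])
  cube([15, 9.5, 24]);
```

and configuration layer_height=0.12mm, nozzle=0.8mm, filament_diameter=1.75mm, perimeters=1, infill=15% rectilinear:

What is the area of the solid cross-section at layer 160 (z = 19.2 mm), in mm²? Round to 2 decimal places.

At z = 19.2 mm: the 15×9.5 cube contributes its full rectangle (area 142.50 mm²); (whole slice rotated 5° about Z — lengths, areas and connectivity unchanged). Overall, the cross-section is a single solid region. Net area = 142.50 mm².

142.50 mm²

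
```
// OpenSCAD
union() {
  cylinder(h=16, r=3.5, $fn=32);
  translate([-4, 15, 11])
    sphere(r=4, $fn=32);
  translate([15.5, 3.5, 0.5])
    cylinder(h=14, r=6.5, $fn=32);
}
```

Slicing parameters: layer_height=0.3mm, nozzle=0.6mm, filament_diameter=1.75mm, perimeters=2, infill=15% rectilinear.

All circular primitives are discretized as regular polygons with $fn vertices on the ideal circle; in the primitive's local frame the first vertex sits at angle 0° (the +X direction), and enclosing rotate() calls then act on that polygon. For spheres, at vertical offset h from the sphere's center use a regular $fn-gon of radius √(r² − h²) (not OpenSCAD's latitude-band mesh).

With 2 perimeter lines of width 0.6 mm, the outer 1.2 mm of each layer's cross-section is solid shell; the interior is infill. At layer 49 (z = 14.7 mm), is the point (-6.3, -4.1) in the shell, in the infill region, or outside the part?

outside

At z = 14.7 mm: the r=3.5 cylinder contributes a regular 32-gon of circumradius 3.5; the r=4 sphere at (-4, 15) contributes a regular 32-gon of circumradius √(4²−3.7²) = 1.520; the cylinder at (15.5, 3.5) is absent (z outside [0.5, 14.5]); Combining (union): the 2 present regions are separate (no shared area or edge), so areas and boundary lengths simply add and each stays a separate island — 2 connected regions. Overall, the cross-section has 2 separate islands. The nearest boundary edge runs (-2.47, -2.47)→(-2.91, -1.94); distance from the point to it = 4.02 mm. The point is not inside any of the regions above, so it lies outside the cross-section (4.02 mm from the nearest boundary).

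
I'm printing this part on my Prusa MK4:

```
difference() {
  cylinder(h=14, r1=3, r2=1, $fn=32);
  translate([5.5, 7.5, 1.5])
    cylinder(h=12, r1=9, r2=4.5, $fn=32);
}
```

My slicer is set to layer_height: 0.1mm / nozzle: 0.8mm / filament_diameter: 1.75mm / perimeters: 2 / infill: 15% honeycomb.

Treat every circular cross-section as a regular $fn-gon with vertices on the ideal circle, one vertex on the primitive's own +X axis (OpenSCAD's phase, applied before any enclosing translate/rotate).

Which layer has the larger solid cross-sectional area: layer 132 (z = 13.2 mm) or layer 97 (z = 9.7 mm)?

layer 97 (z = 9.7 mm)

Layer 132 (z = 13.2): the cone: at t=0.943 of its height the radius interpolates to r₁+(r₂−r₁)t = 1.114, giving a regular 32-gon of that circumradius (area = (32/2)·1.114²·sin(360°/32) = 3.88 mm²); the cone at (5.5, 7.5) contributes a regular 32-gon of circumradius 4.612 (interpolated between r1=9 and r2=4.5 at t=0.975) (area = (32/2)·4.612²·sin(360°/32) = 66.41 mm²); After the difference (first − rest): starting from the cone (3.88 mm²), the cone at (5.5, 7.5) misses the remaining region (no effect) — area = 3.88 mm². So its area = 3.88 mm². Layer 97 (z = 9.7): the cone contributes a regular 32-gon of circumradius 1.614 (interpolated between r1=3 and r2=1 at t=0.693) (area = (32/2)·1.614²·sin(360°/32) = 8.13 mm²); the cone at (5.5, 7.5): at t=0.683 of its height the radius interpolates to r₁+(r₂−r₁)t = 5.925, giving a regular 32-gon of that circumradius (area = (32/2)·5.925²·sin(360°/32) = 109.58 mm²); Subtracting the remaining from the first: starting from the cone (8.13 mm²), the cone at (5.5, 7.5) misses the remaining region (no effect) — area = 8.13 mm². So its area = 8.13 mm². Layer 97 is larger (8.13 vs 3.88 mm²).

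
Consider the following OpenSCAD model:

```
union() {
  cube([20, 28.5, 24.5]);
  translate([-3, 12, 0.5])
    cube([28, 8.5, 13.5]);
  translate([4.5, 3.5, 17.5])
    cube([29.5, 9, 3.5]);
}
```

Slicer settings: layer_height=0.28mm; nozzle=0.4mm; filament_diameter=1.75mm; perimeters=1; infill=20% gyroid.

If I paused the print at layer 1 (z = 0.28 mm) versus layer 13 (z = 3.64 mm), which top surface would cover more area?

layer 13 (z = 3.64 mm)

Layer 1 (z = 0.28): the cube (footprint 20×28.5) is included at this height (area 570.00 mm²); the cube at (-3, 12) is absent (z outside [0.5, 14]); the cube at (4.5, 3.5) is not intersected at this z (z outside [17.5, 21]); Combining (union): only the 20×28.5 cube is present, so the union is just that shape — area = 570.00 mm². So its area = 570.00 mm². Layer 13 (z = 3.64): the cube (footprint 20×28.5) is included at this height (area 570.00 mm²); the cube at (-3, 12) (footprint 28×8.5) is included at this height (area 238.00 mm²); the cube at (4.5, 3.5) is absent (z outside [17.5, 21]); Taking the union: the regions partially overlap — summed areas 808.00 mm² minus the doubly-counted overlap 170.00 mm² gives 638.00 mm² — area = 638.00 mm². So its area = 638.00 mm². Layer 13 is larger (638.00 vs 570.00 mm²).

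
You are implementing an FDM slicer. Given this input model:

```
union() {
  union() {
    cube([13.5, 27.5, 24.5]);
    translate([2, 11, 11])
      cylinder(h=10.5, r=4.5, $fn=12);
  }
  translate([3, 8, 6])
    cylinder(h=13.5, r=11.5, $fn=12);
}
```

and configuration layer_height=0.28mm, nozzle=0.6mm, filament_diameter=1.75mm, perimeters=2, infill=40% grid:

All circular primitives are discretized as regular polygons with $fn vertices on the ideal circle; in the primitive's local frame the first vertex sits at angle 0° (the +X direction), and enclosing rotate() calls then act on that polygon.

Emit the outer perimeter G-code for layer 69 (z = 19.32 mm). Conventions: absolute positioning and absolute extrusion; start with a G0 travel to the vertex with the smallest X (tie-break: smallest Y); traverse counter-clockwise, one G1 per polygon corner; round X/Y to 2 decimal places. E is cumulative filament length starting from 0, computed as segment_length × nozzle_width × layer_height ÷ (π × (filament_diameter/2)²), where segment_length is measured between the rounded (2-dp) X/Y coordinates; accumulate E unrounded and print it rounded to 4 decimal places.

At z = 19.32 mm: the cube (footprint 13.5×27.5) is included at this height; the r=4.5 cylinder at (2, 11) contributes a regular 12-gon of circumradius 4.5; Taking the union: the regions partially overlap (shared area 47.30 mm²), so overlapping operands fuse into one piece — 1 connected region; the r=11.5 cylinder at (3, 8) contributes a regular 12-gon of circumradius 11.5; Taking the union: the regions partially overlap (shared area 247.77 mm²), so overlapping operands fuse into one piece — 1 connected region. The outline is a single polygon with 15 vertices. Extrusion per mm of travel: 0.6 × 0.28 / (π × 0.875²) = 0.069846. Accumulating E over each segment gives final E = 6.5789.

G0 X-8.50 Y8.00 Z19.32
G1 X-6.96 Y2.25 E0.4158
G1 X-2.75 Y-1.96 E0.8316
G1 X3.00 Y-3.50 E1.2474
G1 X8.75 Y-1.96 E1.6632
G1 X10.71 Y0.00 E1.8568
G1 X13.50 Y0.00 E2.0516
G1 X13.50 Y4.27 E2.3499
G1 X14.50 Y8.00 E2.6196
G1 X13.50 Y11.73 E2.8893
G1 X13.50 Y27.50 E3.9908
G1 X0.00 Y27.50 E4.9337
G1 X0.00 Y18.70 E5.5484
G1 X-2.75 Y17.96 E5.7473
G1 X-6.96 Y13.75 E6.1632
G1 X-8.50 Y8.00 E6.5789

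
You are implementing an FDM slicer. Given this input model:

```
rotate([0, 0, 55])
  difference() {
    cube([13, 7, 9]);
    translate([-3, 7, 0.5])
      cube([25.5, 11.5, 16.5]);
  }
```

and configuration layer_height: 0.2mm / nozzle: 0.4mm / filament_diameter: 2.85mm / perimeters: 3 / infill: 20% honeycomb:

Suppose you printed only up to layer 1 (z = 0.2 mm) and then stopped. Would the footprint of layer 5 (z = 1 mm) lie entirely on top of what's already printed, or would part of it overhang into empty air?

entirely on top

Compare the two slices. At z = 0.2: the cube (footprint 13×7) is included at this height (area 91.00 mm²); the cube at (-3, 7) is not intersected at this z (z outside [0.5, 17]); Subtracting the remaining from the first: none of the subtracted shapes is present at this height, so the 13×7 cube is unchanged — area = 91.00 mm²; (rotated 55° about Z; rotation is an isometry so areas/perimeters/island counts are preserved). At z = 1: the cube is present — its section is the full 13×7 rectangle (area 91.00 mm²); the cube at (-3, 7) is present — its section is the full 25.5×11.5 rectangle (area 293.25 mm²); After the difference (first − rest): starting from the 13×7 cube (91.00 mm²), the 25.5×11.5 cube at (-3, 7) misses the remaining region (no effect) — area = 91.00 mm²; (rotated 55° about Z; rotation is an isometry so areas/perimeters/island counts are preserved). Checking containment: the cross-section at z = 1 is a subset of the cross-section at z = 0.2.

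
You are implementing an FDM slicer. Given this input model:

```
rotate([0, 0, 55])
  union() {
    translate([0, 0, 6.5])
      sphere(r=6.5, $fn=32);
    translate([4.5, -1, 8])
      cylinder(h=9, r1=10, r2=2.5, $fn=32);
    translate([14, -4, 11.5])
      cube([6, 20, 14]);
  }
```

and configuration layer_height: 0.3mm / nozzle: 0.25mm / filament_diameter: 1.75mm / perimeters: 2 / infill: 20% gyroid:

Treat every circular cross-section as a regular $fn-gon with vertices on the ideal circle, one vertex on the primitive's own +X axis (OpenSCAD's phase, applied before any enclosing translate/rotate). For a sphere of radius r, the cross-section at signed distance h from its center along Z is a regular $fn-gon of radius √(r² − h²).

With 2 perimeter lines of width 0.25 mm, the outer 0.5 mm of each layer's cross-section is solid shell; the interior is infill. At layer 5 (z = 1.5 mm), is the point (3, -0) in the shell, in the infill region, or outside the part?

At z = 1.5 mm: the r=6.5 sphere contributes a regular 32-gon of circumradius √(6.5²−5²) = 4.153; the cone at (4.5, -1) is absent (z outside [8, 17]); the cube at (14, -4) is absent (z outside [11.5, 25.5]); Merging all regions: only the r=6.5 sphere is present, so the union is just that shape — 1 connected region; (whole slice rotated 55° about Z — lengths, areas and connectivity unchanged). Overall, the cross-section is a single solid region. Undo the 55° rotation: the query point maps to (1.721, -2.457) in the un-rotated model frame. The nearest boundary edge runs (2.31, -3.45)→(2.94, -2.94); distance from the point to it = 1.14 mm. The point is inside the cross-section and 1.14 mm from the nearest boundary — more than the 0.5 mm shell width (2 × 0.25), so it's in the infill interior.

infill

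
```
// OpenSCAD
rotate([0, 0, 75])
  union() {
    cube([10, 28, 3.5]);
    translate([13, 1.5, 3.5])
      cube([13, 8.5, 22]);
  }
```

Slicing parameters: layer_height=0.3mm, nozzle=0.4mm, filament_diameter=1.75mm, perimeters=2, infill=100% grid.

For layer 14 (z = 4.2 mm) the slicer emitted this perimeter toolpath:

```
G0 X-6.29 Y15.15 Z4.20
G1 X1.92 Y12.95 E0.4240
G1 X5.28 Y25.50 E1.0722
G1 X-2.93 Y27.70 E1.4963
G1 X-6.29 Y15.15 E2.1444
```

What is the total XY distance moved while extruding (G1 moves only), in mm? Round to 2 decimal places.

Sum the Euclidean lengths of each G1 segment: total = 42.98 mm.

42.98 mm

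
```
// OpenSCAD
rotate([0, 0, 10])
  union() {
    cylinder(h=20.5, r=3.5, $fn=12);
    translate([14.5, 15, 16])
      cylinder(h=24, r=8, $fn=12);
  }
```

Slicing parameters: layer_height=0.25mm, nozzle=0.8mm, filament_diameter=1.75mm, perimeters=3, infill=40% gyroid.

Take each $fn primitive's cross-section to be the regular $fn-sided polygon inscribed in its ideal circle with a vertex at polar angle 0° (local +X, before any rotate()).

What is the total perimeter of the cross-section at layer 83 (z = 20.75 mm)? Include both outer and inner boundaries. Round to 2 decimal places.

49.69 mm

At z = 20.75 mm: the cylinder is absent (z outside [0, 20.5]); the cylinder at (14.5, 15): section is a regular 12-gon, circumradius r=8 (perimeter = 2·12·8.000·sin(180°/12) = 49.69 mm); Taking the union: only the r=8 cylinder at (14.5, 15) is present, so the union is just that shape — boundary = 49.69 mm; (whole slice rotated 10° about Z — lengths, areas and connectivity unchanged). Overall, the cross-section is a single solid region. Total boundary length (outer) = 49.69 mm.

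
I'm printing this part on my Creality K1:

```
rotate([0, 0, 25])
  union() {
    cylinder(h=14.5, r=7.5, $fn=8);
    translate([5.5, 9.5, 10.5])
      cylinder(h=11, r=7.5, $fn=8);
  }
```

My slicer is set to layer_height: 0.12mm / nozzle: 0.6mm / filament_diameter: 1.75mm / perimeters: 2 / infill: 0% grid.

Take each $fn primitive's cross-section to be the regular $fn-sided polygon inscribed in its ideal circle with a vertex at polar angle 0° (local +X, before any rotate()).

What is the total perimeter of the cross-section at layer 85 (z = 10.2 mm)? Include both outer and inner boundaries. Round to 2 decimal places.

At z = 10.2 mm: the cylinder: section is a regular 8-gon, circumradius r=7.5 (perimeter = 2·8·7.500·sin(180°/8) = 45.92 mm); the cylinder at (5.5, 9.5) does not reach this height (z outside [10.5, 21.5]); Merging all regions: only the r=7.5 cylinder is present, so the union is just that shape — boundary = 45.92 mm; (whole slice rotated 25° about Z — lengths, areas and connectivity unchanged). Overall, the cross-section is a single solid region. Total boundary length (outer) = 45.92 mm.

45.92 mm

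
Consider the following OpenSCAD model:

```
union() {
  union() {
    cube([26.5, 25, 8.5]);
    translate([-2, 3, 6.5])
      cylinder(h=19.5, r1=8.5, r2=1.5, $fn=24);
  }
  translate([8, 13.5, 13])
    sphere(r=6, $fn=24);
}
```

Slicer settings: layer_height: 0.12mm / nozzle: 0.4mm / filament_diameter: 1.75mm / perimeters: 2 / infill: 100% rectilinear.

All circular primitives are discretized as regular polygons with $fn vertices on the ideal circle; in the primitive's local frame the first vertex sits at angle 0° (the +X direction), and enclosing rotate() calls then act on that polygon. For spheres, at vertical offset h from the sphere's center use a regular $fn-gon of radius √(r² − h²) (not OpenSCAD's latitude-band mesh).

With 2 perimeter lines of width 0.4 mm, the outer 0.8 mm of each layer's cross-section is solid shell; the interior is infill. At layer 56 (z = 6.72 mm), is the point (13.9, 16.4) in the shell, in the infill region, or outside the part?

infill

At z = 6.72 mm: the cube (footprint 26.5×25) is included at this height; the cone at (-2, 3): at t=0.011 of its height the radius interpolates to r₁+(r₂−r₁)t = 8.421, giving a regular 24-gon of that circumradius; Taking the union: the regions partially overlap (shared area 57.06 mm²), so overlapping operands fuse into one piece — 1 connected region; the sphere at (8, 13.5) is not intersected at this z (|z−center|=6.280 > r=6); Combining (union): only that combined region is present, so the union is just that shape — 1 connected region. Overall, the cross-section is a single solid region. The nearest boundary edge runs (0.00, 25.00)→(26.50, 25.00); distance from the point to it = 8.60 mm. The point is inside the cross-section and 8.60 mm from the nearest boundary — more than the 0.8 mm shell width (2 × 0.4), so it's in the infill interior.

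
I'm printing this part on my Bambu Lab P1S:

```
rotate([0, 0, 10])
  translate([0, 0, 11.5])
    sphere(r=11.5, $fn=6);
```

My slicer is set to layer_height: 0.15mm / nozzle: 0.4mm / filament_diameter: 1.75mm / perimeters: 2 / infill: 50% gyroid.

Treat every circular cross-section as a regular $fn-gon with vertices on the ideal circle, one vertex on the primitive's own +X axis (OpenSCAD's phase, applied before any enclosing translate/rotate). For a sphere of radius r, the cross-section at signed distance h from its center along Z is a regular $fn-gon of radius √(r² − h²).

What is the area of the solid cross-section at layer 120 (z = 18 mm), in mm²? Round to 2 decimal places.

At z = 18 mm: the r=11.5 sphere slices to a regular 6-gon of circumradius 9.487 (√(r²−h²) with h=6.5 from center) (area = (6/2)·9.487²·sin(360°/6) = 233.83 mm²); (rotated 10° about Z; rotation is an isometry so areas/perimeters/island counts are preserved). Overall, the cross-section is a single solid region. Net area = 233.83 mm².

233.83 mm²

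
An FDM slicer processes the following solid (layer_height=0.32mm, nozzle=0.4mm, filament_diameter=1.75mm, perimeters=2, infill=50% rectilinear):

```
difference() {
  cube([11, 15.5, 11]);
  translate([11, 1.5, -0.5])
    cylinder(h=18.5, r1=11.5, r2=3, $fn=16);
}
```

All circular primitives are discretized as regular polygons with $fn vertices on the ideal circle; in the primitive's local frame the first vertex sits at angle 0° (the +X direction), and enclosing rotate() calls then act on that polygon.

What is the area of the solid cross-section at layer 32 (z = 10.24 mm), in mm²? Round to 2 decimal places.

At z = 10.24 mm: the cube is present — its section is the full 11×15.5 rectangle (area 170.50 mm²); the cone at (11, 1.5) (r1=11.5→r2=3) has section circumradius 6.565 here — a regular 16-gon (area = (16/2)·6.565²·sin(360°/16) = 131.96 mm²); Subtracting the remaining from the first: starting from the 11×15.5 cube (170.50 mm²), the cone at (11, 1.5) partially overlaps it — only the 42.62 mm² overlap (of its 131.96 mm²) is removed, clipping the outline — area = 127.88 mm². Overall, the cross-section is a single solid region. Net area = 127.88 mm².

127.88 mm²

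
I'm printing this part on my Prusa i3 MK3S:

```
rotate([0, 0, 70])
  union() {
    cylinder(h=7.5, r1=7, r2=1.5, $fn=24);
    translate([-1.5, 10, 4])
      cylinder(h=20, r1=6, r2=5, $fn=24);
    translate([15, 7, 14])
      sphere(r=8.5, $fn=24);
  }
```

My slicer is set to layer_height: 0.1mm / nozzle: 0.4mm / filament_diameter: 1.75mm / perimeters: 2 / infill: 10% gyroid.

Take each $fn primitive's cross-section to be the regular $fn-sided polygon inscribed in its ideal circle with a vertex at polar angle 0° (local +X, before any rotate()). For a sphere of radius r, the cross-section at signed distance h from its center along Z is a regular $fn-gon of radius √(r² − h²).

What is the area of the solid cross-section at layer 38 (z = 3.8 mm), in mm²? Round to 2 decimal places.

55.14 mm²

At z = 3.8 mm: the cone: at t=0.507 of its height the radius interpolates to r₁+(r₂−r₁)t = 4.213, giving a regular 24-gon of that circumradius (area = (24/2)·4.213²·sin(360°/24) = 55.14 mm²); the cone at (-1.5, 10) is absent (z outside [4, 24]); the sphere at (15, 7) is not intersected at this z (|z−center|=10.200 > r=8.5); Combining (union): only the cone is present, so the union is just that shape — area = 55.14 mm²; (whole slice rotated 70° about Z — lengths, areas and connectivity unchanged). Overall, the cross-section is a single solid region. Net area = 55.14 mm².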